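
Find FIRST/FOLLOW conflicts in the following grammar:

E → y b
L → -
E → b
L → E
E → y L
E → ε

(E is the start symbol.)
A FIRST/FOLLOW conflict occurs when a non-terminal N has a nullable alternative N → β (β ⇒* ε) and another alternative N → α with FIRST(α) ∩ FOLLOW(N) ≠ ∅: on such a lookahead the parser cannot decide between expanding α and letting N vanish via β.

Nullable non-terminals: E, L.
FIRST sets used below: FIRST(E) = { 'b', 'y', ε }

E: nullable alternative(s) E → ε; FOLLOW(E) = { $ }
  E → y b: FIRST \ {ε} = { 'y' } — disjoint from FOLLOW(E)
  E → b: FIRST \ {ε} = { 'b' } — disjoint from FOLLOW(E)
  E → y L: FIRST \ {ε} = { 'y' } — disjoint from FOLLOW(E)
  E → ε: FIRST \ {ε} = { } — this is the only nullable alternative, skip

L: nullable alternative(s) L → E; FOLLOW(L) = { $ }
  L → -: FIRST \ {ε} = { '-' } — disjoint from FOLLOW(L)
  L → E: FIRST \ {ε} = { 'b', 'y' } — this is the only nullable alternative, skip

No FIRST/FOLLOW conflicts found.

Answer: No FIRST/FOLLOW conflicts.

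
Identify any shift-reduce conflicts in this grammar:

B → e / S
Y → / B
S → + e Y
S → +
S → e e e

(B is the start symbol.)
Augment with B' → B and build the canonical LR(0) collection (I0 = CLOSURE({[B' → . B]}), then GOTO on every symbol after a dot until no new states appear). It has 13 states:
  I0: { [B → . e / S], [B' → . B] }  — shift
  I1: { [B' → B .] }  — accept
  I2: { [B → e . / S] }  — shift
  I3: { [B → e / . S], [S → . + e Y], [S → . +], [S → . e e e] }  — shift
  I4: { [S → + . e Y], [S → + .] }  — shift, reduce
  I5: { [B → e / S .] }  — reduce
  I6: { [S → e . e e] }  — shift
  I7: { [S → e e . e] }  — shift
  I8: { [S → e e e .] }  — reduce
  I9: { [S → + e . Y], [Y → . / B] }  — shift
  I10: { [B → . e / S], [Y → / . B] }  — shift
  I11: { [S → + e Y .] }  — reduce
  I12: { [Y → / B .] }  — reduce

I4 contains reduce item [S → + .] and shift item [S → + . e Y] — shift-reduce conflict.

Answer: Yes — I4: [S → + .] vs [S → + . e Y]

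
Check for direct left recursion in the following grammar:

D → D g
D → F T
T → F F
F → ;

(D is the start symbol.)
D → D g: LEFT RECURSIVE (starts with D)
D → F T: starts with F
T → F F: starts with F
F → ;: starts with ';'

The grammar has direct left recursion on: D.

Answer: Yes, D is left-recursive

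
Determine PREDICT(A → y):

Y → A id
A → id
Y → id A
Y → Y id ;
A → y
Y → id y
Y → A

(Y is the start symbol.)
{ 'y' }

PREDICT(A → y) = (FIRST(RHS) \ {ε}) ∪ (FOLLOW(A) if ε ∈ FIRST(RHS), i.e. RHS ⇒* ε)
FIRST(y) = { 'y' }
ε ∉ FIRST(y), so FOLLOW(A) is not added.
PREDICT(A → y) = { 'y' }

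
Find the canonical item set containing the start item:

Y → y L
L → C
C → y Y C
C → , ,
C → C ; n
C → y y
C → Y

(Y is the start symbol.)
First, augment the grammar with Y' → Y
I₀ = CLOSURE({ [Y' → . Y] }):
  [Y' → . Y] has the dot before Y: add [Y → . y L]
No further items can be added.

I₀ = { [Y → . y L], [Y' → . Y] }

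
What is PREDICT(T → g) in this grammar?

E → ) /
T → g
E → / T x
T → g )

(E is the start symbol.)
{ 'g' }

PREDICT(T → g) = (FIRST(RHS) \ {ε}) ∪ (FOLLOW(T) if ε ∈ FIRST(RHS), i.e. RHS ⇒* ε)
FIRST(g) = { 'g' }
ε ∉ FIRST(g), so FOLLOW(T) is not added.
PREDICT(T → g) = { 'g' }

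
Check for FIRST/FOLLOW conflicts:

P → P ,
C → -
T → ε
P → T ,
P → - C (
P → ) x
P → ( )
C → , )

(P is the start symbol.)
Nullable non-terminals: T.
T has a nullable alternative but only one production, so nothing to check.

C, P have no nullable alternative, so no FIRST/FOLLOW check is needed there.

No FIRST/FOLLOW conflicts found.

Answer: No FIRST/FOLLOW conflicts.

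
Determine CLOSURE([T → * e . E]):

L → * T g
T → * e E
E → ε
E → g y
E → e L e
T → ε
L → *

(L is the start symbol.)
{ [E → . e L e], [E → . g y], [E → .], [T → * e . E] }

To compute CLOSURE, for each item [A → α.Bβ] where B is a non-terminal, add [B → .γ] for all productions B → γ; repeat for the newly added items until nothing changes.

Start with: [T → * e . E]
  [T → * e . E] has the dot before E: add [E → .], [E → . g y], [E → . e L e]
No further items can be added.

CLOSURE = { [E → . e L e], [E → . g y], [E → .], [T → * e . E] }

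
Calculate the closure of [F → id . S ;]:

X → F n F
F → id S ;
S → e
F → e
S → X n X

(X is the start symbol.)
{ [F → . e], [F → . id S ;], [F → id . S ;], [S → . X n X], [S → . e], [X → . F n F] }

To compute CLOSURE, for each item [A → α.Bβ] where B is a non-terminal, add [B → .γ] for all productions B → γ; repeat for the newly added items until nothing changes.

Start with: [F → id . S ;]
  [F → id . S ;] has the dot before S: add [S → . e], [S → . X n X]
  [S → . X n X] has the dot before X: add [X → . F n F]
  [X → . F n F] has the dot before F: add [F → . id S ;], [F → . e]
No further items can be added.

CLOSURE = { [F → . e], [F → . id S ;], [F → id . S ;], [S → . X n X], [S → . e], [X → . F n F] }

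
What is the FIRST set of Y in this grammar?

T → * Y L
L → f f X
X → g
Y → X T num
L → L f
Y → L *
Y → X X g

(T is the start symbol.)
{ 'f', 'g' }

FIRST sets of the other non-terminals involved (by the same procedure, iterated to a fixed point):
  FIRST(X) = { 'g' }
  FIRST(L) = { 'f' }

From Y → X T num:
  - X is a non-terminal: add FIRST(X) \ {ε} = { 'g' }
    X is not nullable, so stop
From Y → L *:
  - L is a non-terminal: add FIRST(L) \ {ε} = { 'f' }
    L is not nullable, so stop
From Y → X X g:
  - X is a non-terminal: add FIRST(X) \ {ε} = { 'g' }
    X is not nullable, so stop

Collecting: FIRST(Y) = { 'f', 'g' }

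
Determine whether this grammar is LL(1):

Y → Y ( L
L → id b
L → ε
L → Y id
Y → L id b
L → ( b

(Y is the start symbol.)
No. Predict set conflict for Y: { '(', 'id' }

Relevant sets:
  FIRST(Y) = { '(', 'id' }
  FIRST(L) = { '(', 'id', ε }
  FOLLOW(L) = { $, '(', 'id' }

For Y:
  PREDICT(Y → Y '(' L) = { '(', 'id' }
  PREDICT(Y → L id b) = { '(', 'id' }
For L:
  PREDICT(L → id b) = { 'id' }
  PREDICT(L → ε) = { $, '(', 'id' }
  PREDICT(L → Y id) = { '(', 'id' }
  PREDICT(L → '(' b) = { '(' }

Conflict found: Predict set conflict for Y: { '(', 'id' }
The grammar is NOT LL(1).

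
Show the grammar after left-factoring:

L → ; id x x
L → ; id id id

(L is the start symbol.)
Left-factoring transforms A → αβ₁ | αβ₂ into A → αA' and A' → β₁ | β₂
(α is the longest common prefix among the alternatives). Repeat until
no nonterminal has two alternatives with a common prefix.

Round 1: L has alternatives sharing prefix '; id'. Introduce L': L → ; id L'
  Add: L' → x x
  Add: L' → id id

No remaining common prefixes — done.

Resulting grammar:
L → ; id L'
L' → x x
L' → id id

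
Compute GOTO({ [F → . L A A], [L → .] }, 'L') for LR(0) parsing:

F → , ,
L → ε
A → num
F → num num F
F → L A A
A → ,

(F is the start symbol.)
{ [A → . ,], [A → . num], [F → L . A A] }

GOTO(I, 'L') = CLOSURE({ [A → αX.β] : [A → α.Xβ] ∈ I, X = 'L' })

Items with dot before 'L', with the dot advanced:
  [F → . L A A] → [F → L . A A]
Closure of the advanced items:
  [F → L . A A] has the dot before A: add [A → . num], [A → . ,]

GOTO = { [A → . ,], [A → . num], [F → L . A A] }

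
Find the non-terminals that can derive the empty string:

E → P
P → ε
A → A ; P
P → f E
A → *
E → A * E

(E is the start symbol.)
{ 'E', 'P' }

A non-terminal is nullable if it can derive ε (the empty string): either it has an ε-production, or it has a production whose right-hand side consists entirely of nullable non-terminals.

ε-productions: P → ε
So P is immediately nullable.
E → P: every symbol on the right is nullable, so E is nullable too.
No further non-terminal can be added: every production for the remaining non-terminals contains a terminal or a non-nullable non-terminal.
Nullable = { 'E', 'P' }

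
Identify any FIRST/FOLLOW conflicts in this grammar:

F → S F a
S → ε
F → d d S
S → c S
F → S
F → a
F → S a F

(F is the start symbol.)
Yes. F → S F a with FOLLOW(F) on { 'a' }; F → a with FOLLOW(F) on { 'a' }; F → S a F with FOLLOW(F) on { 'a' }; S → c S with FOLLOW(S) on { 'c' }

A FIRST/FOLLOW conflict occurs when a non-terminal N has a nullable alternative N → β (β ⇒* ε) and another alternative N → α with FIRST(α) ∩ FOLLOW(N) ≠ ∅: on such a lookahead the parser cannot decide between expanding α and letting N vanish via β.

Nullable non-terminals: F, S.
FIRST sets used below: FIRST(S) = { 'c', ε }, FIRST(F) = { 'a', 'c', 'd', ε }

F: nullable alternative(s) F → S; FOLLOW(F) = { $, 'a' }
  F → S F a: FIRST \ {ε} = { 'a', 'c', 'd' } — overlaps FOLLOW(F) on { 'a' }: CONFLICT
  F → d d S: FIRST \ {ε} = { 'd' } — disjoint from FOLLOW(F)
  F → S: FIRST \ {ε} = { 'c' } — this is the only nullable alternative, skip
  F → a: FIRST \ {ε} = { 'a' } — overlaps FOLLOW(F) on { 'a' }: CONFLICT
  F → S a F: FIRST \ {ε} = { 'a', 'c' } — overlaps FOLLOW(F) on { 'a' }: CONFLICT

S: nullable alternative(s) S → ε; FOLLOW(S) = { $, 'a', 'c', 'd' }
  S → ε: FIRST \ {ε} = { } — this is the only nullable alternative, skip
  S → c S: FIRST \ {ε} = { 'c' } — overlaps FOLLOW(S) on { 'c' }: CONFLICT

So the grammar has 4 FIRST/FOLLOW conflicts (marked CONFLICT above).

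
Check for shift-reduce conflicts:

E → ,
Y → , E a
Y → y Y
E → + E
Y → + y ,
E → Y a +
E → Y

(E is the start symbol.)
Yes — I2: [E → , .] vs [E → . + E]; I4: [E → Y .] vs [E → Y . a +]; I17: [Y → + y , .] vs [E → . + E]

A shift-reduce conflict occurs when an LR(0) state has both:
  - a complete (reduce) item [A → α .] (dot at the end), and
  - a shift item [B → β . c γ] (dot before a terminal).

Augment with E' → E and build the canonical LR(0) collection (I0 = CLOSURE({[E' → . E]}), then GOTO on every symbol after a dot until no new states appear). It has 18 states:
  I0: { [E → . + E], [E → . ,], [E → . Y a +], [E → . Y], [E' → . E], [Y → . + y ,], [Y → . , E a], [Y → . y Y] }  — shift
  I1: { [E → + . E], [E → . + E], [E → . ,], [E → . Y a +], [E → . Y], [Y → + . y ,], [Y → . + y ,], [Y → . , E a], [Y → . y Y] }  — shift
  I2: { [E → , .], [E → . + E], [E → . ,], [E → . Y a +], [E → . Y], [Y → , . E a], [Y → . + y ,], [Y → . , E a], [Y → . y Y] }  — shift, reduce
  I3: { [E' → E .] }  — accept
  I4: { [E → Y . a +], [E → Y .] }  — shift, reduce
  I5: { [Y → . + y ,], [Y → . , E a], [Y → . y Y], [Y → y . Y] }  — shift
  I6: { [Y → + . y ,] }  — shift
  I7: { [E → . + E], [E → . ,], [E → . Y a +], [E → . Y], [Y → , . E a], [Y → . + y ,], [Y → . , E a], [Y → . y Y] }  — shift
  I8: { [Y → y Y .] }  — reduce
  I9: { [Y → , E . a] }  — shift
  I10: { [Y → , E a .] }  — reduce
  I11: { [Y → + y . ,] }  — shift
  I12: { [Y → + y , .] }  — reduce
  I13: { [E → Y a . +] }  — shift
  I14: { [E → Y a + .] }  — reduce
  I15: { [E → + E .] }  — reduce
  I16: { [Y → + y . ,], [Y → . + y ,], [Y → . , E a], [Y → . y Y], [Y → y . Y] }  — shift
  I17: { [E → . + E], [E → . ,], [E → . Y a +], [E → . Y], [Y → + y , .], [Y → , . E a], [Y → . + y ,], [Y → . , E a], [Y → . y Y] }  — shift, reduce

I2 contains reduce item [E → , .] and shift items [E → . + E], [E → . ,], [Y → . + y ,], [Y → . , E a], [Y → . y Y] — shift-reduce conflict.
I4 contains reduce item [E → Y .] and shift item [E → Y . a +] — shift-reduce conflict.
I17 contains reduce item [Y → + y , .] and shift items [E → . + E], [E → . ,], [Y → . + y ,], [Y → . , E a], [Y → . y Y] — shift-reduce conflict.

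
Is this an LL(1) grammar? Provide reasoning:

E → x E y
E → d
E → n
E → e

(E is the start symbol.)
For E:
  PREDICT(E → x E y) = { 'x' }
  PREDICT(E → d) = { 'd' }
  PREDICT(E → n) = { 'n' }
  PREDICT(E → e) = { 'e' }

All predict sets are disjoint. The grammar IS LL(1).

Answer: Yes, the grammar is LL(1).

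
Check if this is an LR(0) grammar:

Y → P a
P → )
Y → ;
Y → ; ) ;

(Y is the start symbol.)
A grammar is LR(0) if no state in the canonical LR(0) collection has:
  - both a shift item (dot before a terminal) and a complete item (shift-reduce conflict), or
  - two or more complete items (reduce-reduce conflict; the accept item [Y' → Y .] counts as a complete item here).

Augment with Y' → Y and build the canonical LR(0) collection (I0 = CLOSURE({[Y' → . Y]}), then GOTO on every symbol after a dot until no new states appear). It has 8 states:
  I0: { [P → . )], [Y → . ; ) ;], [Y → . ;], [Y → . P a], [Y' → . Y] }  — shift
  I1: { [P → ) .] }  — reduce
  I2: { [Y → ; . ) ;], [Y → ; .] }  — shift, reduce
  I3: { [Y → P . a] }  — shift
  I4: { [Y' → Y .] }  — accept
  I5: { [Y → P a .] }  — reduce
  I6: { [Y → ; ) . ;] }  — shift
  I7: { [Y → ; ) ; .] }  — reduce

Conflict in state I2:
  Shift-reduce conflict between [Y → ; .] and [Y → ; . ) ;]
So the grammar is NOT LR(0).

Answer: No. Shift-reduce conflict between [Y → ; .] and [Y → ; . ) ;]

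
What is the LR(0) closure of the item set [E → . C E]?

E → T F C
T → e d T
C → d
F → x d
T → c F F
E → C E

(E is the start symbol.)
Start with: [E → . C E]
  [E → . C E] has the dot before C: add [C → . d]
No further items can be added.

CLOSURE = { [C → . d], [E → . C E] }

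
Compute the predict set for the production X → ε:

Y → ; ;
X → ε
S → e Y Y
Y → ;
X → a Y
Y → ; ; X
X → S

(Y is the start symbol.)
{ $, ';' }

PREDICT(X → ε) = (FIRST(RHS) \ {ε}) ∪ (FOLLOW(X) if ε ∈ FIRST(RHS), i.e. RHS ⇒* ε)
The right-hand side is ε (FIRST(ε) = { ε }), so the predict set is FOLLOW(X) = { $, ';' }
PREDICT(X → ε) = { $, ';' }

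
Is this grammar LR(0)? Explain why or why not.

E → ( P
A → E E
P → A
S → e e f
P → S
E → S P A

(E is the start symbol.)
No. Shift-reduce conflict between [P → S .] and [E → . ( P]

A grammar is LR(0) if no state in the canonical LR(0) collection has:
  - both a shift item (dot before a terminal) and a complete item (shift-reduce conflict), or
  - two or more complete items (reduce-reduce conflict; the accept item [E' → E .] counts as a complete item here).

Augment with E' → E and build the canonical LR(0) collection (I0 = CLOSURE({[E' → . E]}), then GOTO on every symbol after a dot until no new states appear). It has 14 states:
  I0: { [E → . ( P], [E → . S P A], [E' → . E], [S → . e e f] }  — shift
  I1: { [A → . E E], [E → ( . P], [E → . ( P], [E → . S P A], [P → . A], [P → . S], [S → . e e f] }  — shift
  I2: { [E' → E .] }  — accept
  I3: { [A → . E E], [E → . ( P], [E → . S P A], [E → S . P A], [P → . A], [P → . S], [S → . e e f] }  — shift
  I4: { [S → e . e f] }  — shift
  I5: { [S → e e . f] }  — shift
  I6: { [S → e e f .] }  — reduce
  I7: { [P → A .] }  — reduce
  I8: { [A → E . E], [E → . ( P], [E → . S P A], [S → . e e f] }  — shift
  I9: { [A → . E E], [E → . ( P], [E → . S P A], [E → S P . A], [S → . e e f] }  — shift
  I10: { [A → . E E], [E → . ( P], [E → . S P A], [E → S . P A], [P → . A], [P → . S], [P → S .], [S → . e e f] }  — shift, reduce
  I11: { [E → S P A .] }  — reduce
  I12: { [A → E E .] }  — reduce
  I13: { [E → ( P .] }  — reduce

Conflict in state I10:
  Shift-reduce conflict between [P → S .] and [E → . ( P]
So the grammar is NOT LR(0).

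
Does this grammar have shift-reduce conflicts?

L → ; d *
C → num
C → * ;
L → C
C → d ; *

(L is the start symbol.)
Augment with L' → L and build the canonical LR(0) collection (I0 = CLOSURE({[L' → . L]}), then GOTO on every symbol after a dot until no new states appear). It has 12 states:
  I0: { [C → . * ;], [C → . d ; *], [C → . num], [L → . ; d *], [L → . C], [L' → . L] }  — shift
  I1: { [C → * . ;] }  — shift
  I2: { [L → ; . d *] }  — shift
  I3: { [L → C .] }  — reduce
  I4: { [L' → L .] }  — accept
  I5: { [C → d . ; *] }  — shift
  I6: { [C → num .] }  — reduce
  I7: { [C → d ; . *] }  — shift
  I8: { [C → d ; * .] }  — reduce
  I9: { [L → ; d . *] }  — shift
  I10: { [L → ; d * .] }  — reduce
  I11: { [C → * ; .] }  — reduce

No state contains both a complete item and a shift item.

Answer: No shift-reduce conflicts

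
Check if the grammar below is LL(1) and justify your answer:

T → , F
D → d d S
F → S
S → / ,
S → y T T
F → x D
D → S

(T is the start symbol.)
Yes, the grammar is LL(1).

A grammar is LL(1) if for each non-terminal N with multiple productions, the predict sets of those productions are pairwise disjoint, where PREDICT(N → α) = (FIRST(α) \ {ε}) ∪ (FOLLOW(N) if α ⇒* ε).

Relevant sets:
  FIRST(S) = { '/', 'y' }

For D:
  PREDICT(D → d d S) = { 'd' }
  PREDICT(D → S) = { '/', 'y' }
For F:
  PREDICT(F → S) = { '/', 'y' }
  PREDICT(F → x D) = { 'x' }
For S:
  PREDICT(S → '/' ',') = { '/' }
  PREDICT(S → y T T) = { 'y' }
T has a single production, so nothing to check there.

All predict sets are disjoint. The grammar IS LL(1).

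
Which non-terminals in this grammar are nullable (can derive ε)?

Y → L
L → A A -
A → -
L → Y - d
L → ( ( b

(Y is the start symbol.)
None

There are no ε-productions, so no non-terminal can derive ε.
No non-terminals are nullable.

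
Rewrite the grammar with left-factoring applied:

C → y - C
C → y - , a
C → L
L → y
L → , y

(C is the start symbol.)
C → y - C'
C' → C
C' → , a
C → L
L → y
L → , y

Left-factoring transforms A → αβ₁ | αβ₂ into A → αA' and A' → β₁ | β₂
(α is the longest common prefix among the alternatives). Repeat until
no nonterminal has two alternatives with a common prefix.

Round 1: C has alternatives sharing prefix 'y -'. Introduce C': C → y - C'
  Add: C' → C
  Add: C' → , a

No remaining common prefixes — done.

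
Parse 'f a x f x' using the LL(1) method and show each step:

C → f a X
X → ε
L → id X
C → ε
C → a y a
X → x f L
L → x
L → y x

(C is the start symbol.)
LL(1) parsing maintains a stack (initially the start symbol over $) and the input. At each step: if the stack top is a terminal, match it against the current input token; if it is a non-terminal N, replace it with the RHS of M[N, lookahead] (the unique production whose predict set contains the lookahead).

Stack is shown with the top on the left.

Stack    Input        Action
----------------------------
C $      f a x f x $  output C → f a X
f a X $  f a x f x $  match 'f'
a X $    a x f x $    match 'a'
X $      x f x $      output X → x f L
x f L $  x f x $      match 'x'
f L $    f x $        match 'f'
L $      x $          output L → x
x $      x $          match 'x'
$        $            accept

The string is accepted.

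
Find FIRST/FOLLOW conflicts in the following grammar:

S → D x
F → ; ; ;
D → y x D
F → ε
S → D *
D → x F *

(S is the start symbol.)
No FIRST/FOLLOW conflicts.

Nullable non-terminals: F.

F: nullable alternative(s) F → ε; FOLLOW(F) = { '*' }
  F → ; ; ;: FIRST \ {ε} = { ';' } — disjoint from FOLLOW(F)
  F → ε: FIRST \ {ε} = { } — this is the only nullable alternative, skip

D, S have no nullable alternative, so no FIRST/FOLLOW check is needed there.

No FIRST/FOLLOW conflicts found.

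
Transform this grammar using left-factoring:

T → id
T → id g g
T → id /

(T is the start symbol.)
Left-factoring transforms A → αβ₁ | αβ₂ into A → αA' and A' → β₁ | β₂
(α is the longest common prefix among the alternatives). Repeat until
no nonterminal has two alternatives with a common prefix.

Round 1: T has alternatives sharing prefix 'id'. Introduce T': T → id T'
  Add: T' → ε
  Add: T' → g g
  Add: T' → /

No remaining common prefixes — done.

Resulting grammar:
T → id T'
T' → ε
T' → g g
T' → /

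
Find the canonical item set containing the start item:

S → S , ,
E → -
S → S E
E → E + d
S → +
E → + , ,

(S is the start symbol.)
{ [S → . +], [S → . S , ,], [S → . S E], [S' → . S] }

First, augment the grammar with S' → S
I₀ = CLOSURE({ [S' → . S] }):
  [S' → . S] has the dot before S: add [S → . S , ,], [S → . S E], [S → . +]
No further items can be added.

I₀ = { [S → . +], [S → . S , ,], [S → . S E], [S' → . S] }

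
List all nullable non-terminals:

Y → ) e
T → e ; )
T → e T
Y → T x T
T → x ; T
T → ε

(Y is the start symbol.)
A non-terminal is nullable if it can derive ε (the empty string): either it has an ε-production, or it has a production whose right-hand side consists entirely of nullable non-terminals.

ε-productions: T → ε
So T is immediately nullable.
No further non-terminal can be added: every production for the remaining non-terminals contains a terminal or a non-nullable non-terminal.
Nullable = { 'T' }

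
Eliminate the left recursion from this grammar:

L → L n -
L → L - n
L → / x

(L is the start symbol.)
L → / x L'
L' → n - L'
L' → - n L'
L' → ε

L is directly left-recursive. The standard transformation for
  A → A α₁ | ... | A α_m | β₁ | ... | β_n
is
  A  → β₁ A' | ... | β_n A'
  A' → α₁ A' | ... | α_m A' | ε

L → / x becomes L → / x L'
L → L n - becomes L' → n - L'
L → L - n becomes L' → - n L'
Add L' → ε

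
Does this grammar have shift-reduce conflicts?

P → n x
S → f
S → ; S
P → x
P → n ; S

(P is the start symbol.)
No shift-reduce conflicts

Augment with P' → P and build the canonical LR(0) collection (I0 = CLOSURE({[P' → . P]}), then GOTO on every symbol after a dot until no new states appear). It has 10 states:
  I0: { [P → . n ; S], [P → . n x], [P → . x], [P' → . P] }  — shift
  I1: { [P' → P .] }  — accept
  I2: { [P → n . ; S], [P → n . x] }  — shift
  I3: { [P → x .] }  — reduce
  I4: { [P → n ; . S], [S → . ; S], [S → . f] }  — shift
  I5: { [P → n x .] }  — reduce
  I6: { [S → . ; S], [S → . f], [S → ; . S] }  — shift
  I7: { [P → n ; S .] }  — reduce
  I8: { [S → f .] }  — reduce
  I9: { [S → ; S .] }  — reduce

No state contains both a complete item and a shift item.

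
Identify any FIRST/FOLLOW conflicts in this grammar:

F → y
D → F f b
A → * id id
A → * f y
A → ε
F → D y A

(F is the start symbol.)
A FIRST/FOLLOW conflict occurs when a non-terminal N has a nullable alternative N → β (β ⇒* ε) and another alternative N → α with FIRST(α) ∩ FOLLOW(N) ≠ ∅: on such a lookahead the parser cannot decide between expanding α and letting N vanish via β.

Nullable non-terminals: A.

A: nullable alternative(s) A → ε; FOLLOW(A) = { $, 'f' }
  A → * id id: FIRST \ {ε} = { '*' } — disjoint from FOLLOW(A)
  A → * f y: FIRST \ {ε} = { '*' } — disjoint from FOLLOW(A)
  A → ε: FIRST \ {ε} = { } — this is the only nullable alternative, skip

D, F have no nullable alternative, so no FIRST/FOLLOW check is needed there.

No FIRST/FOLLOW conflicts found.

Answer: No FIRST/FOLLOW conflicts.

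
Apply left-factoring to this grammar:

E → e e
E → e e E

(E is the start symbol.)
E → e e E'
E' → ε
E' → E

Left-factoring transforms A → αβ₁ | αβ₂ into A → αA' and A' → β₁ | β₂
(α is the longest common prefix among the alternatives). Repeat until
no nonterminal has two alternatives with a common prefix.

Round 1: E has alternatives sharing prefix 'e e'. Introduce E': E → e e E'
  Add: E' → ε
  Add: E' → E

No remaining common prefixes — done.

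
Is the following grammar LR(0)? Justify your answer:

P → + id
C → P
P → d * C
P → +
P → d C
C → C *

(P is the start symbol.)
No. Shift-reduce conflict between [P → + .] and [P → + . id]

Augment with P' → P and build the canonical LR(0) collection (I0 = CLOSURE({[P' → . P]}), then GOTO on every symbol after a dot until no new states appear). It has 10 states:
  I0: { [P → . + id], [P → . +], [P → . d * C], [P → . d C], [P' → . P] }  — shift
  I1: { [P → + . id], [P → + .] }  — shift, reduce
  I2: { [P' → P .] }  — accept
  I3: { [C → . C *], [C → . P], [P → . + id], [P → . +], [P → . d * C], [P → . d C], [P → d . * C], [P → d . C] }  — shift
  I4: { [C → . C *], [C → . P], [P → . + id], [P → . +], [P → . d * C], [P → . d C], [P → d * . C] }  — shift
  I5: { [C → C . *], [P → d C .] }  — shift, reduce
  I6: { [C → P .] }  — reduce
  I7: { [C → C * .] }  — reduce
  I8: { [C → C . *], [P → d * C .] }  — shift, reduce
  I9: { [P → + id .] }  — reduce

Conflict in state I1:
  Shift-reduce conflict between [P → + .] and [P → + . id]
So the grammar is NOT LR(0).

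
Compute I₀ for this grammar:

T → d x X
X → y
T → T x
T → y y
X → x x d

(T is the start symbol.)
{ [T → . T x], [T → . d x X], [T → . y y], [T' → . T] }

First, augment the grammar with T' → T
I₀ = CLOSURE({ [T' → . T] }):
  [T' → . T] has the dot before T: add [T → . d x X], [T → . T x], [T → . y y]
No further items can be added.

I₀ = { [T → . T x], [T → . d x X], [T → . y y], [T' → . T] }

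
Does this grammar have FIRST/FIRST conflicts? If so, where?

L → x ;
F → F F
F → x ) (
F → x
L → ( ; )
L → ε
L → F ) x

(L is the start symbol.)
FIRST sets of the non-terminals at (or reachable through a nullable prefix from) the front of some alternative:
  FIRST(F) = { 'x' }

Productions for L:
  L → x ;: FIRST = { 'x' }
  L → ( ; ): FIRST = { '(' }
  L → ε: FIRST = { ε }
  L → F ) x: FIRST = { 'x' }
Productions for F:
  F → F F: FIRST = { 'x' }
  F → x ) (: FIRST = { 'x' }
  F → x: FIRST = { 'x' }

Conflict for L: L → x ; and L → F ) x
  Overlap: { 'x' }
Conflict for F: F → F F and F → x ) (
  Overlap: { 'x' }
Conflict for F: F → F F and F → x
  Overlap: { 'x' }
Conflict for F: F → x ) ( and F → x
  Overlap: { 'x' }

Answer: Yes. L → x ';' / L → F ')' x on { 'x' }; F → F F / F → x ')' '(' on { 'x' }; F → F F / F → x on { 'x' }; F → x ')' '(' / F → x on { 'x' }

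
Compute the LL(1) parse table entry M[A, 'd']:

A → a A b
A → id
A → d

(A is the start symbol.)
A → d

To find M[A, 'd'], we find productions for A where 'd' is in the predict set (PREDICT(N → α) = (FIRST(α) \ {ε}) ∪ (FOLLOW(N) if α ⇒* ε)).

A → a A b: PREDICT = { 'a' }
A → id: PREDICT = { 'id' }
A → d: PREDICT = { 'd' }
  'd' is in predict set, so this production goes in M[A, 'd']

M[A, 'd'] = A → d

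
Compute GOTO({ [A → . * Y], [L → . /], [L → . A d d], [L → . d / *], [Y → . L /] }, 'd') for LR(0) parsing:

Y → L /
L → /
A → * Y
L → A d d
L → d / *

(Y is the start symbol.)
{ [L → d . / *] }

GOTO(I, 'd') = CLOSURE({ [A → αX.β] : [A → α.Xβ] ∈ I, X = 'd' })

Items with dot before 'd', with the dot advanced:
  [L → . d / *] → [L → d . / *]
Closure adds nothing (no advanced item has the dot before a non-terminal).

GOTO = { [L → d . / *] }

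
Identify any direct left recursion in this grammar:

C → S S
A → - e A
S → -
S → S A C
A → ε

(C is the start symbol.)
Yes, S is left-recursive

C → S S: starts with S
A → - e A: starts with '-'
S → -: starts with '-'
S → S A C: LEFT RECURSIVE (starts with S)
A → ε: starts with ε

The grammar has direct left recursion on: S.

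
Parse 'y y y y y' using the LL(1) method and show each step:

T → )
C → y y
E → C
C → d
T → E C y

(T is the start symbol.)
LL(1) parsing maintains a stack (initially the start symbol over $) and the input. At each step: if the stack top is a terminal, match it against the current input token; if it is a non-terminal N, replace it with the RHS of M[N, lookahead] (the unique production whose predict set contains the lookahead).

Stack is shown with the top on the left.

Stack      Input        Action
------------------------------
T $        y y y y y $  output T → E C y
E C y $    y y y y y $  output E → C
C C y $    y y y y y $  output C → y y
y y C y $  y y y y y $  match 'y'
y C y $    y y y y $    match 'y'
C y $      y y y $      output C → y y
y y y $    y y y $      match 'y'
y y $      y y $        match 'y'
y $        y $          match 'y'
$          $            accept

The string is accepted.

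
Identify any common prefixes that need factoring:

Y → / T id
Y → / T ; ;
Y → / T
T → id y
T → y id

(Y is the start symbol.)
Left-factoring is needed when two productions for the same non-terminal
share a common prefix on the right-hand side.

Productions for Y:
  Y → / T id
  Y → / T ; ;
  Y → / T
Productions for T:
  T → id y
  T → y id

Found common prefix '/ T' in productions for Y

Answer: Yes, Y has productions with common prefix '/ T'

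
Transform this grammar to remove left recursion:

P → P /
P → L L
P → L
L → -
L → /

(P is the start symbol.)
P → L L P'
P → L P'
P' → / P'
P' → ε
L → -
L → /

P is directly left-recursive. The standard transformation for
  A → A α₁ | ... | A α_m | β₁ | ... | β_n
is
  A  → β₁ A' | ... | β_n A'
  A' → α₁ A' | ... | α_m A' | ε

P → L L becomes P → L L P'
P → L becomes P → L P'
P → P / becomes P' → / P'
Add P' → ε

Productions for other non-terminals are unchanged:
  L → -
  L → /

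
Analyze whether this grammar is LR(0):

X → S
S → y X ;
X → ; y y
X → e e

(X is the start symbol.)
Yes, the grammar is LR(0)

A grammar is LR(0) if no state in the canonical LR(0) collection has:
  - both a shift item (dot before a terminal) and a complete item (shift-reduce conflict), or
  - two or more complete items (reduce-reduce conflict; the accept item [X' → X .] counts as a complete item here).

Augment with X' → X and build the canonical LR(0) collection (I0 = CLOSURE({[X' → . X]}), then GOTO on every symbol after a dot until no new states appear). It has 11 states:
  I0: { [S → . y X ;], [X → . ; y y], [X → . S], [X → . e e], [X' → . X] }  — shift
  I1: { [X → ; . y y] }  — shift
  I2: { [X → S .] }  — reduce
  I3: { [X' → X .] }  — accept
  I4: { [X → e . e] }  — shift
  I5: { [S → . y X ;], [S → y . X ;], [X → . ; y y], [X → . S], [X → . e e] }  — shift
  I6: { [S → y X . ;] }  — shift
  I7: { [S → y X ; .] }  — reduce
  I8: { [X → e e .] }  — reduce
  I9: { [X → ; y . y] }  — shift
  I10: { [X → ; y y .] }  — reduce

Every state is either a pure shift/goto state or contains exactly one complete item and nothing to shift — no conflicts. The grammar is LR(0).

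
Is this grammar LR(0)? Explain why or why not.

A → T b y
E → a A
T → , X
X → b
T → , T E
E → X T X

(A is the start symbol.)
Yes, the grammar is LR(0)

A grammar is LR(0) if no state in the canonical LR(0) collection has:
  - both a shift item (dot before a terminal) and a complete item (shift-reduce conflict), or
  - two or more complete items (reduce-reduce conflict; the accept item [A' → A .] counts as a complete item here).

Augment with A' → A and build the canonical LR(0) collection (I0 = CLOSURE({[A' → . A]}), then GOTO on every symbol after a dot until no new states appear). It has 15 states:
  I0: { [A → . T b y], [A' → . A], [T → . , T E], [T → . , X] }  — shift
  I1: { [T → , . T E], [T → , . X], [T → . , T E], [T → . , X], [X → . b] }  — shift
  I2: { [A' → A .] }  — accept
  I3: { [A → T . b y] }  — shift
  I4: { [A → T b . y] }  — shift
  I5: { [A → T b y .] }  — reduce
  I6: { [E → . X T X], [E → . a A], [T → , T . E], [X → . b] }  — shift
  I7: { [T → , X .] }  — reduce
  I8: { [X → b .] }  — reduce
  I9: { [T → , T E .] }  — reduce
  I10: { [E → X . T X], [T → . , T E], [T → . , X] }  — shift
  I11: { [A → . T b y], [E → a . A], [T → . , T E], [T → . , X] }  — shift
  I12: { [E → a A .] }  — reduce
  I13: { [E → X T . X], [X → . b] }  — shift
  I14: { [E → X T X .] }  — reduce

Every state is either a pure shift/goto state or contains exactly one complete item and nothing to shift — no conflicts. The grammar is LR(0).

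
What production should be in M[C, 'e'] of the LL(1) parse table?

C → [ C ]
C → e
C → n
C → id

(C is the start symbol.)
C → e

To find M[C, 'e'], we find productions for C where 'e' is in the predict set (PREDICT(N → α) = (FIRST(α) \ {ε}) ∪ (FOLLOW(N) if α ⇒* ε)).

C → [ C ]: PREDICT = { '[' }
C → e: PREDICT = { 'e' }
  'e' is in predict set, so this production goes in M[C, 'e']
C → n: PREDICT = { 'n' }
C → id: PREDICT = { 'id' }

M[C, 'e'] = C → e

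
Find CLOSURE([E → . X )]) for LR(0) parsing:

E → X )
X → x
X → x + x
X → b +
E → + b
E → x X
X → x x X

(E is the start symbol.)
Start with: [E → . X )]
  [E → . X )] has the dot before X: add [X → . x], [X → . x + x], [X → . b +], [X → . x x X]
No further items can be added.

CLOSURE = { [E → . X )], [X → . b +], [X → . x + x], [X → . x x X], [X → . x] }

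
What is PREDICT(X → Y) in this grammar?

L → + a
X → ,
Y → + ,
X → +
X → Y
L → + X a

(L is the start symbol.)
{ '+' }

PREDICT(X → Y) = (FIRST(RHS) \ {ε}) ∪ (FOLLOW(X) if ε ∈ FIRST(RHS), i.e. RHS ⇒* ε)
FIRST(Y) = { '+' }
FIRST(Y) = { '+' }
ε ∉ FIRST(Y), so FOLLOW(X) is not added.
PREDICT(X → Y) = { '+' }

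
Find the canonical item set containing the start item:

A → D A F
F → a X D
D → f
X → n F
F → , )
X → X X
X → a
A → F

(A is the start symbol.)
First, augment the grammar with A' → A
I₀ = CLOSURE({ [A' → . A] }):
  [A' → . A] has the dot before A: add [A → . D A F], [A → . F]
  [A → . D A F] has the dot before D: add [D → . f]
  [A → . F] has the dot before F: add [F → . a X D], [F → . , )]
No further items can be added.

I₀ = { [A → . D A F], [A → . F], [A' → . A], [D → . f], [F → . , )], [F → . a X D] }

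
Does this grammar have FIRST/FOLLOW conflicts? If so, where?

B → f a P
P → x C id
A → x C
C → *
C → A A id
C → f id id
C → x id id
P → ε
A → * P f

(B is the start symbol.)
No FIRST/FOLLOW conflicts.

Nullable non-terminals: P.

P: nullable alternative(s) P → ε; FOLLOW(P) = { $, 'f' }
  P → x C id: FIRST \ {ε} = { 'x' } — disjoint from FOLLOW(P)
  P → ε: FIRST \ {ε} = { } — this is the only nullable alternative, skip

A, B, C have no nullable alternative, so no FIRST/FOLLOW check is needed there.

No FIRST/FOLLOW conflicts found.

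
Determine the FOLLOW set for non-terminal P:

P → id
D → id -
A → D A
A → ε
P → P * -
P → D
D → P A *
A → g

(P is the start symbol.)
{ $, '*', 'g', 'id' }

To compute FOLLOW(P), find every occurrence of P on a right-hand side N → α P β: add FIRST(β) \ {ε}, and if β is empty or nullable also add FOLLOW(N). Iterate to a fixed point.

P is the start symbol, so $ ∈ FOLLOW(P).
In P → P * -: P is followed by '*' '-', add FIRST('*' '-') \ {ε} = { '*' }
In D → P A *: P is followed by A '*', add FIRST(A '*') \ {ε} = { '*', 'g', 'id' }

Taking the union: FOLLOW(P) = { $, '*', 'g', 'id' }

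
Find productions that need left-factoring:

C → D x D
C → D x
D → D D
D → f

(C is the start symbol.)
Yes, C has productions with common prefix 'D x'

Left-factoring is needed when two productions for the same non-terminal
share a common prefix on the right-hand side.

Productions for C:
  C → D x D
  C → D x
Productions for D:
  D → D D
  D → f

Found common prefix 'D x' in productions for C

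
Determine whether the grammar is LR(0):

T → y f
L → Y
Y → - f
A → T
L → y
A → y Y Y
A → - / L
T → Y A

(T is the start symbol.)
A grammar is LR(0) if no state in the canonical LR(0) collection has:
  - both a shift item (dot before a terminal) and a complete item (shift-reduce conflict), or
  - two or more complete items (reduce-reduce conflict; the accept item [T' → T .] counts as a complete item here).

Augment with T' → T and build the canonical LR(0) collection (I0 = CLOSURE({[T' → . T]}), then GOTO on every symbol after a dot until no new states appear). It has 17 states:
  I0: { [T → . Y A], [T → . y f], [T' → . T], [Y → . - f] }  — shift
  I1: { [Y → - . f] }  — shift
  I2: { [T' → T .] }  — accept
  I3: { [A → . - / L], [A → . T], [A → . y Y Y], [T → . Y A], [T → . y f], [T → Y . A], [Y → . - f] }  — shift
  I4: { [T → y . f] }  — shift
  I5: { [T → y f .] }  — reduce
  I6: { [A → - . / L], [Y → - . f] }  — shift
  I7: { [T → Y A .] }  — reduce
  I8: { [A → T .] }  — reduce
  I9: { [A → y . Y Y], [T → y . f], [Y → . - f] }  — shift
  I10: { [A → y Y . Y], [Y → . - f] }  — shift
  I11: { [A → y Y Y .] }  — reduce
  I12: { [A → - / . L], [L → . Y], [L → . y], [Y → . - f] }  — shift
  I13: { [Y → - f .] }  — reduce
  I14: { [A → - / L .] }  — reduce
  I15: { [L → Y .] }  — reduce
  I16: { [L → y .] }  — reduce

Every state is either a pure shift/goto state or contains exactly one complete item and nothing to shift — no conflicts. The grammar is LR(0).

Answer: Yes, the grammar is LR(0)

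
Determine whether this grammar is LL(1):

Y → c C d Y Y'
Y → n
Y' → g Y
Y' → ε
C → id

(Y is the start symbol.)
A grammar is LL(1) if for each non-terminal N with multiple productions, the predict sets of those productions are pairwise disjoint, where PREDICT(N → α) = (FIRST(α) \ {ε}) ∪ (FOLLOW(N) if α ⇒* ε).

Relevant sets:
  FOLLOW(Y') = { $, 'g' }

For Y:
  PREDICT(Y → c C d Y Y') = { 'c' }
  PREDICT(Y → n) = { 'n' }
For Y':
  PREDICT(Y' → g Y) = { 'g' }
  PREDICT(Y' → ε) = { $, 'g' }
C has a single production, so nothing to check there.

Conflict found: Predict set conflict for Y': { 'g' }
The grammar is NOT LL(1).

Answer: No. Predict set conflict for Y': { 'g' }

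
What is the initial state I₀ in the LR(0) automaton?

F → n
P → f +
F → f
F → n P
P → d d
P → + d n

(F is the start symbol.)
{ [F → . f], [F → . n P], [F → . n], [F' → . F] }

First, augment the grammar with F' → F
I₀ = CLOSURE({ [F' → . F] }):
  [F' → . F] has the dot before F: add [F → . n], [F → . f], [F → . n P]
No further items can be added.

I₀ = { [F → . f], [F → . n P], [F → . n], [F' → . F] }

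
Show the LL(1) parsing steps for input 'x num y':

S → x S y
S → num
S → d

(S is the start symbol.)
Stack is shown with the top on the left.

Stack    Input      Action
--------------------------
S $      x num y $  output S → x S y
x S y $  x num y $  match 'x'
S y $    num y $    output S → num
num y $  num y $    match 'num'
y $      y $        match 'y'
$        $          accept

The string is accepted.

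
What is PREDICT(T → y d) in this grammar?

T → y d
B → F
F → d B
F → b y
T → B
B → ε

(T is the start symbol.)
{ 'y' }

PREDICT(T → y d) = (FIRST(RHS) \ {ε}) ∪ (FOLLOW(T) if ε ∈ FIRST(RHS), i.e. RHS ⇒* ε)
FIRST(y d) = { 'y' }
ε ∉ FIRST(y d), so FOLLOW(T) is not added.
PREDICT(T → y d) = { 'y' }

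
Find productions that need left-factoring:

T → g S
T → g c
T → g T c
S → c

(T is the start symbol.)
Left-factoring is needed when two productions for the same non-terminal
share a common prefix on the right-hand side.

Productions for T:
  T → g S
  T → g c
  T → g T c

Found common prefix 'g' in productions for T

Answer: Yes, T has productions with common prefix 'g'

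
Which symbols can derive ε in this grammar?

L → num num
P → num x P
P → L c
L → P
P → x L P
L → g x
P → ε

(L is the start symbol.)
A non-terminal is nullable if it can derive ε (the empty string): either it has an ε-production, or it has a production whose right-hand side consists entirely of nullable non-terminals.

ε-productions: P → ε
So P is immediately nullable.
L → P: every symbol on the right is nullable, so L is nullable too.
Every non-terminal is now nullable.
Nullable = { 'L', 'P' }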